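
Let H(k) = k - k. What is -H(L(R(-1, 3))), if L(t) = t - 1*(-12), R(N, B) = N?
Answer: 0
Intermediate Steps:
L(t) = 12 + t (L(t) = t + 12 = 12 + t)
H(k) = 0
-H(L(R(-1, 3))) = -1*0 = 0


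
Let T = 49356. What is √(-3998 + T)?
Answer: √45358 ≈ 212.97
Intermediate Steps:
√(-3998 + T) = √(-3998 + 49356) = √45358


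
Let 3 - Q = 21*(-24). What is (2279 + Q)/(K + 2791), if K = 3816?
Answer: 2786/6607 ≈ 0.42167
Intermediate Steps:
Q = 507 (Q = 3 - 21*(-24) = 3 - 1*(-504) = 3 + 504 = 507)
(2279 + Q)/(K + 2791) = (2279 + 507)/(3816 + 2791) = 2786/6607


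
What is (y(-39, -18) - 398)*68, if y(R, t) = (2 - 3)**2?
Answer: -26996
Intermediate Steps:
y(R, t) = 1 (y(R, t) = (-1)**2 = 1)
(y(-39, -18) - 398)*68 = (1 - 398)*68 = -397*68 = -26996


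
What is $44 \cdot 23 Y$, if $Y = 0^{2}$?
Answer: $0$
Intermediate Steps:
$Y = 0$
$44 \cdot 23 Y = 44 \cdot 23 \cdot 0 = 1012 \cdot 0 = 0$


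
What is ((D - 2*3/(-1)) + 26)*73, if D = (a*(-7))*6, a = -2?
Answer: 8468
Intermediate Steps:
D = 84 (D = -2*(-7)*6 = 14*6 = 84)
((D - 2*3/(-1)) + 26)*73 = ((84 - 2*3/(-1)) + 26)*73 = ((84 - 6*(-1)) + 26)*73 = ((84 + 6) + 26)*73 = (90 + 26)*73 = 116*73 = 8468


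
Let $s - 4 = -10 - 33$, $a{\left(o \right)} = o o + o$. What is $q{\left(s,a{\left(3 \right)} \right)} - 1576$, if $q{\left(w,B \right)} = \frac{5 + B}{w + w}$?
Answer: $- \frac{122945}{78} \approx -1576.2$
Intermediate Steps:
$a{\left(o \right)} = o + o^{2}$ ($a{\left(o \right)} = o^{2} + o = o + o^{2}$)
$s = -39$ ($s = 4 - 43 = -39$)
$q{\left(w,B \right)} = \frac{5 + B}{2 w}$
$q{\left(s,a{\left(3 \right)} \right)} - 1576 = \frac{5 + 3 \left(1 + 3\right)}{2 \left(-39\right)} - 1576 = \frac{1}{2} \left(- \frac{1}{39}\right) \left(5 + 3 \cdot 4\right) - 1576 = \frac{1}{2} \left(- \frac{1}{39}\right) \left(5 + 12\right) - 1576 = \frac{1}{2} \left(- \frac{1}{39}\right) 17 - 1576 = - \frac{17}{78} - 1576 = - \frac{122945}{78}$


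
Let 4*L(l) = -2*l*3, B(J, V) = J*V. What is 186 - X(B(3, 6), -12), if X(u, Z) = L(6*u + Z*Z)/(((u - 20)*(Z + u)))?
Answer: 309/2 ≈ 154.50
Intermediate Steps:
L(l) = -3*l/2 (L(l) = (-2*l*3)/4 = (-6*l)/4 = -3*l/2)
X(u, Z) = (-9*u - 3*Z²/2)/((-20 + u)*(Z + u)) (X(u, Z) = (-3*(6*u + Z*Z)/2)/(((u - 20)*(Z + u))) = (-3*(6*u + Z²)/2)/(((-20 + u)*(Z + u))) = (-3*(Z² + 6*u)/2)*(1/((-20 + u)*(Z + u))) = (-9*u - 3*Z²/2)*(1/((-20 + u)*(Z + u))) = (-9*u - 3*Z²/2)/((-20 + u)*(Z + u)))
186 - X(B(3, 6), -12) = 186 - (-27*6 - 3/2*(-12)²)/((3*6)² - 20*(-12) - 60*6 - 36*6) = 186 - (-9*18 - 3/2*144)/(18² + 240 - 20*18 - 12*18) = 186 - (-162 - 216)/(324 + 240 - 360 - 216) = 186 - (-378)/(-12) = 186 - (-1)*(-378)/12 = 186 - 1*63/2 = 186 - 63/2 = 309/2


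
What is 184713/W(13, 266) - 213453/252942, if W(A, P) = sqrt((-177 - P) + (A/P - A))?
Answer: -71151/84314 - 184713*I*sqrt(32261278)/121283 ≈ -0.84388 - 8650.4*I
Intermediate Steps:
W(A, P) = sqrt(-177 - A - P + A/P) (W(A, P) = sqrt((-177 - P) + (-A + A/P)) = sqrt(-177 - A - P + A/P))
184713/W(13, 266) - 213453/252942 = 184713/(sqrt(-177 - 1*13 - 1*266 + 13/266)) - 213453/252942 = 184713/(sqrt(-177 - 13 - 266 + 13*(1/266))) - 213453*1/252942 = 184713/(sqrt(-177 - 13 - 266 + 13/266)) - 71151/84314 = 184713/(sqrt(-121283/266)) - 71151/84314 = 184713/((I*sqrt(32261278)/266)) - 71151/84314 = 184713*(-I*sqrt(32261278)/121283) - 71151/84314 = -184713*I*sqrt(32261278)/121283 - 71151/84314 = -71151/84314 - 184713*I*sqrt(32261278)/121283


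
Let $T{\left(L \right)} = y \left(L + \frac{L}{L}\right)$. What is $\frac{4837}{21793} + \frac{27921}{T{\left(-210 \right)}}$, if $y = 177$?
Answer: $- \frac{7535916}{14143657} \approx -0.53281$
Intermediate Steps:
$T{\left(L \right)} = 177 + 177 L$ ($T{\left(L \right)} = 177 \left(L + \frac{L}{L}\right) = 177 \left(L + 1\right) = 177 \left(1 + L\right) = 177 + 177 L$)
$\frac{4837}{21793} + \frac{27921}{T{\left(-210 \right)}} = \frac{4837}{21793} + \frac{27921}{177 + 177 \left(-210\right)} = 4837 \cdot \frac{1}{21793} + \frac{27921}{177 - 37170} = \frac{4837}{21793} + \frac{27921}{-36993} = \frac{4837}{21793} + 27921 \left(- \frac{1}{36993}\right) = \frac{4837}{21793} - \frac{9307}{12331} = - \frac{7535916}{14143657}$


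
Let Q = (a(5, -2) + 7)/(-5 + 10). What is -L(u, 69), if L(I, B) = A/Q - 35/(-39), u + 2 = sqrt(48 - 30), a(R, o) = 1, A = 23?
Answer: -4765/312 ≈ -15.272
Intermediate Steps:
Q = 8/5 (Q = (1 + 7)/(-5 + 10) = 8/5 ≈ 1.6000)
u = -2 + 3*sqrt(2) (u = -2 + sqrt(48 - 30) = -2 + sqrt(18) = -2 + 3*sqrt(2) ≈ 2.2426)
L(I, B) = 4765/312 (L(I, B) = 23/(8/5) - 35/(-39) = 23*(5/8) - 35*(-1/39) = 115/8 + 35/39 = 4765/312)
-L(u, 69) = -1*4765/312 = -4765/312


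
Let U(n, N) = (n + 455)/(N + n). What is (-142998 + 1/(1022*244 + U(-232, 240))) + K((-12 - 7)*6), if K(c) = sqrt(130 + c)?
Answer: -285296909990/1995167 ≈ -1.4299e+5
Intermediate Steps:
U(n, N) = (455 + n)/(N + n)
(-142998 + 1/(1022*244 + U(-232, 240))) + K((-12 - 7)*6) = (-142998 + 1/(1022*244 + (455 - 232)/(240 - 232))) + sqrt(130 + (-12 - 7)*6) = (-142998 + 1/(249368 + 223/8)) + sqrt(130 - 19*6) = (-142998 + 1/(249368 + (1/8)*223)) + sqrt(130 - 114) = (-142998 + 1/(249368 + 223/8)) + sqrt(16) = (-142998 + 1/(1995167/8)) + 4 = (-142998 + 8/1995167) + 4 = -285304890658/1995167 + 4 = -285296909990/1995167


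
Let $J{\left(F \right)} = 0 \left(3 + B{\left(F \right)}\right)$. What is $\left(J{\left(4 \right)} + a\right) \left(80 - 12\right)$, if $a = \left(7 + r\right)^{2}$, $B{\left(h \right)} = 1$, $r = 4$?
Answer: $8228$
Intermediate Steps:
$J{\left(F \right)} = 0$ ($J{\left(F \right)} = 0 \left(3 + 1\right) = 0 \cdot 4 = 0$)
$a = 121$ ($a = \left(7 + 4\right)^{2} = 11^{2} = 121$)
$\left(J{\left(4 \right)} + a\right) \left(80 - 12\right) = \left(0 + 121\right) \left(80 - 12\right) = 121 \cdot 68 = 8228$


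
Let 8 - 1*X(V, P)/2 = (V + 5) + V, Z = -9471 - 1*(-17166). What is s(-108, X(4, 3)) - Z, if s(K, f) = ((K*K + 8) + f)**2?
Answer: 135994549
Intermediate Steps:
Z = 7695 (Z = -9471 + 17166 = 7695)
X(V, P) = 6 - 4*V (X(V, P) = 16 - 2*((V + 5) + V) = 16 - 2*((5 + V) + V) = 16 - 2*(5 + 2*V) = 16 + (-10 - 4*V) = 6 - 4*V)
s(K, f) = (8 + f + K**2)**2 (s(K, f) = ((K**2 + 8) + f)**2 = ((8 + K**2) + f)**2 = (8 + f + K**2)**2)
s(-108, X(4, 3)) - Z = (8 + (6 - 4*4) + (-108)**2)**2 - 1*7695 = (8 + (6 - 16) + 11664)**2 - 7695 = (8 - 10 + 11664)**2 - 7695 = 11662**2 - 7695 = 136002244 - 7695 = 135994549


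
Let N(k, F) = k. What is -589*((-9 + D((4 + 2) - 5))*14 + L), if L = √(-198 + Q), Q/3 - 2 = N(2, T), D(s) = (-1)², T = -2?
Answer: 65968 - 589*I*√186 ≈ 65968.0 - 8032.9*I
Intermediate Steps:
D(s) = 1
Q = 12 (Q = 6 + 3*2 = 6 + 6 = 12)
L = I*√186 (L = √(-198 + 12) = √(-186) = I*√186 ≈ 13.638*I)
-589*((-9 + D((4 + 2) - 5))*14 + L) = -589*((-9 + 1)*14 + I*√186) = -589*(-8*14 + I*√186) = -589*(-112 + I*√186) = 65968 - 589*I*√186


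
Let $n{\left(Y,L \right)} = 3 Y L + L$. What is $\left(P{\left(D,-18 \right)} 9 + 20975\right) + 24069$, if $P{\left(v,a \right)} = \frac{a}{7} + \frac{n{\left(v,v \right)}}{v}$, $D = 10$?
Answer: $\frac{317099}{7} \approx 45300.0$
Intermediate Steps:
$n{\left(Y,L \right)} = L + 3 L Y$ ($n{\left(Y,L \right)} = 3 L Y + L = L + 3 L Y$)
$P{\left(v,a \right)} = 1 + 3 v + \frac{a}{7}$ ($P{\left(v,a \right)} = \frac{a}{7} + \frac{v \left(1 + 3 v\right)}{v} = a \frac{1}{7} + \left(1 + 3 v\right) = \frac{a}{7} + \left(1 + 3 v\right) = 1 + 3 v + \frac{a}{7}$)
$\left(P{\left(D,-18 \right)} 9 + 20975\right) + 24069 = \left(\left(1 + 3 \cdot 10 + \frac{1}{7} \left(-18\right)\right) 9 + 20975\right) + 24069 = \left(\left(1 + 30 - \frac{18}{7}\right) 9 + 20975\right) + 24069 = \left(\frac{199}{7} \cdot 9 + 20975\right) + 24069 = \left(\frac{1791}{7} + 20975\right) + 24069 = \frac{148616}{7} + 24069 = \frac{317099}{7}$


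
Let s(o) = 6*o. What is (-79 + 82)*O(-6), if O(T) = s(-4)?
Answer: -72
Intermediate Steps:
O(T) = -24 (O(T) = 6*(-4) = -24)
(-79 + 82)*O(-6) = (-79 + 82)*(-24) = 3*(-24) = -72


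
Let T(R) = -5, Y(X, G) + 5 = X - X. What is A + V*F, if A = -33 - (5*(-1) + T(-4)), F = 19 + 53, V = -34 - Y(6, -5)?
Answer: -2111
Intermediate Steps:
Y(X, G) = -5 (Y(X, G) = -5 + (X - X) = -5 + 0 = -5)
V = -29 (V = -34 - 1*(-5) = -34 + 5 = -29)
F = 72
A = -23 (A = -33 - (5*(-1) - 5) = -33 - (-5 - 5) = -33 - 1*(-10) = -33 + 10 = -23)
A + V*F = -23 - 29*72 = -23 - 2088 = -2111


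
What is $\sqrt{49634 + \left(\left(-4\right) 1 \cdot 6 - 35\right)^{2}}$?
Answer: $\sqrt{53115} \approx 230.47$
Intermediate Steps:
$\sqrt{49634 + \left(\left(-4\right) 1 \cdot 6 - 35\right)^{2}} = \sqrt{49634 + \left(\left(-4\right) 6 - 35\right)^{2}} = \sqrt{49634 + \left(-24 - 35\right)^{2}} = \sqrt{49634 + \left(-59\right)^{2}} = \sqrt{49634 + 3481} = \sqrt{53115}$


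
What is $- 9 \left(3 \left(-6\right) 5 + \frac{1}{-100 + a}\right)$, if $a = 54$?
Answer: $\frac{37269}{46} \approx 810.2$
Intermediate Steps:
$- 9 \left(3 \left(-6\right) 5 + \frac{1}{-100 + a}\right) = - 9 \left(3 \left(-6\right) 5 + \frac{1}{-100 + 54}\right) = - 9 \left(\left(-18\right) 5 + \frac{1}{-46}\right) = - 9 \left(-90 - \frac{1}{46}\right) = \left(-9\right) \left(- \frac{4141}{46}\right) = \frac{37269}{46}$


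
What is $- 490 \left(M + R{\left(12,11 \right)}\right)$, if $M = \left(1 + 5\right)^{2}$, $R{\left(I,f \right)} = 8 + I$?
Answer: $-27440$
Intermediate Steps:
$M = 36$ ($M = 6^{2} = 36$)
$- 490 \left(M + R{\left(12,11 \right)}\right) = - 490 \left(36 + \left(8 + 12\right)\right) = - 490 \left(36 + 20\right) = \left(-490\right) 56 = -27440$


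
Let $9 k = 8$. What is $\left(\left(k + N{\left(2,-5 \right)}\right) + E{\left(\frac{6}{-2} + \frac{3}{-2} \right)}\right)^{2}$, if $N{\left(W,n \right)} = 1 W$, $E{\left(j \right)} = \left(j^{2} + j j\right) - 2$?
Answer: $\frac{555025}{324} \approx 1713.0$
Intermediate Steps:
$E{\left(j \right)} = -2 + 2 j^{2}$ ($E{\left(j \right)} = \left(j^{2} + j^{2}\right) - 2 = 2 j^{2} - 2 = -2 + 2 j^{2}$)
$k = \frac{8}{9}$ ($k = \frac{1}{9} \cdot 8 = \frac{8}{9} \approx 0.88889$)
$N{\left(W,n \right)} = W$
$\left(\left(k + N{\left(2,-5 \right)}\right) + E{\left(\frac{6}{-2} + \frac{3}{-2} \right)}\right)^{2} = \left(\left(\frac{8}{9} + 2\right) - \left(2 - 2 \left(\frac{6}{-2} + \frac{3}{-2}\right)^{2}\right)\right)^{2} = \left(\frac{26}{9} - \left(2 - 2 \left(6 \left(- \frac{1}{2}\right) + 3 \left(- \frac{1}{2}\right)\right)^{2}\right)\right)^{2} = \left(\frac{26}{9} - \left(2 - 2 \left(-3 - \frac{3}{2}\right)^{2}\right)\right)^{2} = \left(\frac{26}{9} - \left(2 - 2 \left(- \frac{9}{2}\right)^{2}\right)\right)^{2} = \left(\frac{26}{9} + \left(-2 + 2 \cdot \frac{81}{4}\right)\right)^{2} = \left(\frac{26}{9} + \left(-2 + \frac{81}{2}\right)\right)^{2} = \left(\frac{26}{9} + \frac{77}{2}\right)^{2} = \left(\frac{745}{18}\right)^{2} = \frac{555025}{324}$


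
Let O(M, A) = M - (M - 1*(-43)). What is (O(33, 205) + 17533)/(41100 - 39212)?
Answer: 8745/944 ≈ 9.2638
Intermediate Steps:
O(M, A) = -43 (O(M, A) = M - (M + 43) = M - (43 + M) = M + (-43 - M) = -43)
(O(33, 205) + 17533)/(41100 - 39212) = (-43 + 17533)/(41100 - 39212) = 17490/1888 = 17490*(1/1888) = 8745/944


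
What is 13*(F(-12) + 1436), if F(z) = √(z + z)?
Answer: 18668 + 26*I*√6 ≈ 18668.0 + 63.687*I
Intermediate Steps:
F(z) = √2*√z (F(z) = √(2*z) = √2*√z)
13*(F(-12) + 1436) = 13*(√2*√(-12) + 1436) = 13*(√2*(2*I*√3) + 1436) = 13*(2*I*√6 + 1436) = 13*(1436 + 2*I*√6) = 18668 + 26*I*√6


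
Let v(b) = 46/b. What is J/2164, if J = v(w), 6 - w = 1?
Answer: 23/5410 ≈ 0.0042514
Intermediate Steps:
w = 5 (w = 6 - 1*1 = 6 - 1 = 5)
J = 46/5 ≈ 9.2000
J/2164 = (46/5)/2164 = (46/5)*(1/2164) = 23/5410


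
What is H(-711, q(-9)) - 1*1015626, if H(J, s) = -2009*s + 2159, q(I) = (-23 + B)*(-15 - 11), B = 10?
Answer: -1692509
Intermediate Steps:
q(I) = 338 (q(I) = (-23 + 10)*(-15 - 11) = -13*(-26) = 338)
H(J, s) = 2159 - 2009*s
H(-711, q(-9)) - 1*1015626 = (2159 - 2009*338) - 1*1015626 = (2159 - 679042) - 1015626 = -676883 - 1015626 = -1692509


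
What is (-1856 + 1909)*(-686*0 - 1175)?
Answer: -62275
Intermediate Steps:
(-1856 + 1909)*(-686*0 - 1175) = 53*(0 - 1175) = 53*(-1175) = -62275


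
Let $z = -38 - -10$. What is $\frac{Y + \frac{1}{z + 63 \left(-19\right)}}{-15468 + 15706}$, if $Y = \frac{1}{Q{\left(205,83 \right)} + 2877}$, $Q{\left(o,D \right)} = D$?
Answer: $- \frac{347}{172597600} \approx -2.0105 \cdot 10^{-6}$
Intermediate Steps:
$z = -28$ ($z = -38 + 10 = -28$)
$Y = \frac{1}{2960}$ ($Y = \frac{1}{83 + 2877} = \frac{1}{2960} \approx 0.00033784$)
$\frac{Y + \frac{1}{z + 63 \left(-19\right)}}{-15468 + 15706} = \frac{\frac{1}{2960} + \frac{1}{-28 + 63 \left(-19\right)}}{-15468 + 15706} = \frac{\frac{1}{2960} + \frac{1}{-28 - 1197}}{238} = \left(\frac{1}{2960} + \frac{1}{-1225}\right) \frac{1}{238} = \left(\frac{1}{2960} - \frac{1}{1225}\right) \frac{1}{238} = \left(- \frac{347}{725200}\right) \frac{1}{238} = - \frac{347}{172597600}$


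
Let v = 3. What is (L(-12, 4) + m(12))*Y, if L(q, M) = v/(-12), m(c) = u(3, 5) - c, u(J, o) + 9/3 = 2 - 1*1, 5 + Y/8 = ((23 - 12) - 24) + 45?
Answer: -3078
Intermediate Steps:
Y = 216 (Y = -40 + 8*(((23 - 12) - 24) + 45) = -40 + 8*((11 - 24) + 45) = -40 + 8*(-13 + 45) = -40 + 8*32 = -40 + 256 = 216)
u(J, o) = -2 (u(J, o) = -3 + (2 - 1*1) = -3 + (2 - 1) = -3 + 1 = -2)
m(c) = -2 - c
L(q, M) = -¼ (L(q, M) = 3/(-12) = 3*(-1/12) = -¼)
(L(-12, 4) + m(12))*Y = (-¼ + (-2 - 1*12))*216 = (-¼ + (-2 - 12))*216 = (-¼ - 14)*216 = -57/4*216 = -3078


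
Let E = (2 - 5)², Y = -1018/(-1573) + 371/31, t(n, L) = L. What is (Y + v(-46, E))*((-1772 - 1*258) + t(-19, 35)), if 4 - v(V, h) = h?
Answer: -740795370/48763 ≈ -15192.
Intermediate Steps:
Y = 615141/48763 (Y = -1018*(-1/1573) + 371*(1/31) = 1018/1573 + 371/31 = 615141/48763 ≈ 12.615)
E = 9 (E = (-3)² = 9)
v(V, h) = 4 - h
(Y + v(-46, E))*((-1772 - 1*258) + t(-19, 35)) = (615141/48763 + (4 - 1*9))*((-1772 - 1*258) + 35) = (615141/48763 + (4 - 9))*((-1772 - 258) + 35) = (615141/48763 - 5)*(-2030 + 35) = (371326/48763)*(-1995) = -740795370/48763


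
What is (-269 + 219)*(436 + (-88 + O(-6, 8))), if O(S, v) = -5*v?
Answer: -15400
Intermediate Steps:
(-269 + 219)*(436 + (-88 + O(-6, 8))) = (-269 + 219)*(436 + (-88 - 5*8)) = -50*(436 + (-88 - 40)) = -50*(436 - 128) = -50*308 = -15400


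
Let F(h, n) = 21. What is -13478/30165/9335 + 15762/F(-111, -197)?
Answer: 1479475210504/1971131925 ≈ 750.57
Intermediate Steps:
-13478/30165/9335 + 15762/F(-111, -197) = -13478/30165/9335 + 15762/21 = -13478*1/30165*(1/9335) + 15762*(1/21) = -13478/30165*1/9335 + 5254/7 = -13478/281590275 + 5254/7 = 1479475210504/1971131925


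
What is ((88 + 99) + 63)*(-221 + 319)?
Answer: 24500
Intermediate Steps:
((88 + 99) + 63)*(-221 + 319) = (187 + 63)*98 = 250*98 = 24500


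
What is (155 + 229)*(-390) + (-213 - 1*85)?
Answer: -150058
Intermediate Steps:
(155 + 229)*(-390) + (-213 - 1*85) = 384*(-390) + (-213 - 85) = -149760 - 298 = -150058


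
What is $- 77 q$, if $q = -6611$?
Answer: $509047$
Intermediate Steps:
$- 77 q = \left(-77\right) \left(-6611\right) = 509047$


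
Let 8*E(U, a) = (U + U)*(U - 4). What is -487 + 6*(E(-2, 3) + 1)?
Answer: -463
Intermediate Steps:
E(U, a) = U*(-4 + U)/4 (E(U, a) = ((U + U)*(U - 4))/8 = ((2*U)*(-4 + U))/8 = (2*U*(-4 + U))/8 = U*(-4 + U)/4)
-487 + 6*(E(-2, 3) + 1) = -487 + 6*((¼)*(-2)*(-4 - 2) + 1) = -487 + 6*((¼)*(-2)*(-6) + 1) = -487 + 6*(3 + 1) = -487 + 6*4 = -487 + 24 = -463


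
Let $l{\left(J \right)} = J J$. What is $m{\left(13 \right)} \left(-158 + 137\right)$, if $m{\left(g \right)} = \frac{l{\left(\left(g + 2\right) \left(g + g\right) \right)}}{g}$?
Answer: $-245700$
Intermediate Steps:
$l{\left(J \right)} = J^{2}$
$m{\left(g \right)} = 4 g \left(2 + g\right)^{2}$ ($m{\left(g \right)} = \frac{\left(\left(g + 2\right) \left(g + g\right)\right)^{2}}{g} = \frac{\left(\left(2 + g\right) 2 g\right)^{2}}{g} = \frac{\left(2 g \left(2 + g\right)\right)^{2}}{g} = \frac{4 g^{2} \left(2 + g\right)^{2}}{g} = 4 g \left(2 + g\right)^{2}$)
$m{\left(13 \right)} \left(-158 + 137\right) = 4 \cdot 13 \left(2 + 13\right)^{2} \left(-158 + 137\right) = 4 \cdot 13 \cdot 15^{2} \left(-21\right) = 4 \cdot 13 \cdot 225 \left(-21\right) = 11700 \left(-21\right) = -245700$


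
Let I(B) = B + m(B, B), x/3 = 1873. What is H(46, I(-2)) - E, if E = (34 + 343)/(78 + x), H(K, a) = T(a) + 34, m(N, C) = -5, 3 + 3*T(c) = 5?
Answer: 197119/5697 ≈ 34.600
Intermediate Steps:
x = 5619 (x = 3*1873 = 5619)
T(c) = ⅔ (T(c) = -1 + (⅓)*5 = -1 + 5/3 = ⅔)
I(B) = -5 + B (I(B) = B - 5 = -5 + B)
H(K, a) = 104/3 (H(K, a) = ⅔ + 34 = 104/3)
E = 377/5697 (E = (34 + 343)/(78 + 5619) = 377/5697 ≈ 0.066175)
H(46, I(-2)) - E = 104/3 - 1*377/5697 = 104/3 - 377/5697 = 197119/5697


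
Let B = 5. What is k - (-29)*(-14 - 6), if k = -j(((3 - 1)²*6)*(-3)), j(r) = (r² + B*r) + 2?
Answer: -5406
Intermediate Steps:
j(r) = 2 + r² + 5*r (j(r) = (r² + 5*r) + 2 = 2 + r² + 5*r)
k = -4826 (k = -(2 + (((3 - 1)²*6)*(-3))² + 5*(((3 - 1)²*6)*(-3))) = -(2 + ((2²*6)*(-3))² + 5*((2²*6)*(-3))) = -(2 + ((4*6)*(-3))² + 5*((4*6)*(-3))) = -(2 + (24*(-3))² + 5*(24*(-3))) = -(2 + (-72)² + 5*(-72)) = -(2 + 5184 - 360) = -1*4826 = -4826)
k - (-29)*(-14 - 6) = -4826 - (-29)*(-14 - 6) = -4826 - (-29)*(-20) = -4826 - 1*580 = -4826 - 580 = -5406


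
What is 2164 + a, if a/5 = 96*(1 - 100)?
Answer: -45356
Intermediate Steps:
a = -47520 (a = 5*(96*(1 - 100)) = 5*(96*(-99)) = 5*(-9504) = -47520)
2164 + a = 2164 - 47520 = -45356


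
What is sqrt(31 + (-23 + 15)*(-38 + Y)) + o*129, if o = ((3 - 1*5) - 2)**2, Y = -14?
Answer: 2064 + sqrt(447) ≈ 2085.1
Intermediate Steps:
o = 16 (o = ((3 - 5) - 2)**2 = (-2 - 2)**2 = (-4)**2 = 16)
sqrt(31 + (-23 + 15)*(-38 + Y)) + o*129 = sqrt(31 + (-23 + 15)*(-38 - 14)) + 16*129 = sqrt(31 - 8*(-52)) + 2064 = sqrt(31 + 416) + 2064 = sqrt(447) + 2064 = 2064 + sqrt(447)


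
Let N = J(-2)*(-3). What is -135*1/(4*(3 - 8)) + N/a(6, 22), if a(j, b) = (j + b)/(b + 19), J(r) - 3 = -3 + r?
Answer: 435/28 ≈ 15.536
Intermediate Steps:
J(r) = r (J(r) = 3 + (-3 + r) = r)
N = 6 (N = -2*(-3) = 6)
a(j, b) = (b + j)/(19 + b)
-135*1/(4*(3 - 8)) + N/a(6, 22) = -135*1/(4*(3 - 8)) + 6/(((22 + 6)/(19 + 22))) = -135/(4*(-5)) + 6/((28/41)) = -135/(-20) + 6/(((1/41)*28)) = -135*(-1/20) + 6/(28/41) = 27/4 + 6*(41/28) = 27/4 + 123/14 = 435/28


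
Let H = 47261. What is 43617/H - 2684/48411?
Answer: 180426733/207995661 ≈ 0.86745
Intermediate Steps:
43617/H - 2684/48411 = 43617/47261 - 2684/48411 = 43617*(1/47261) - 2684*1/48411 = 43617/47261 - 244/4401 = 180426733/207995661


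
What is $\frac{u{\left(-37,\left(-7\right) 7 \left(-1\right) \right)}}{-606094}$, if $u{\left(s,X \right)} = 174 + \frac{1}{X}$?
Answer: $- \frac{8527}{29698606} \approx -0.00028712$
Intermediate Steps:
$\frac{u{\left(-37,\left(-7\right) 7 \left(-1\right) \right)}}{-606094} = \frac{174 + \frac{1}{\left(-7\right) 7 \left(-1\right)}}{-606094} = \left(174 + \frac{1}{\left(-49\right) \left(-1\right)}\right) \left(- \frac{1}{606094}\right) = \left(174 + \frac{1}{49}\right) \left(- \frac{1}{606094}\right) = \frac{8527}{49} \left(- \frac{1}{606094}\right) = - \frac{8527}{29698606}$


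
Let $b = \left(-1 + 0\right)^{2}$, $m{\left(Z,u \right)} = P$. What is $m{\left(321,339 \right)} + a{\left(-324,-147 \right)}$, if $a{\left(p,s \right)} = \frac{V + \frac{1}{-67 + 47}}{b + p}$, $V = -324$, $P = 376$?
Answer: $\frac{2435441}{6460} \approx 377.0$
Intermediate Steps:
$m{\left(Z,u \right)} = 376$
$b = 1$ ($b = \left(-1\right)^{2} = 1$)
$a{\left(p,s \right)} = - \frac{6481}{20 \left(1 + p\right)}$ ($a{\left(p,s \right)} = \frac{-324 + \frac{1}{-67 + 47}}{1 + p} = \frac{-324 + \frac{1}{-20}}{1 + p} = \frac{-324 - \frac{1}{20}}{1 + p} = - \frac{6481}{20 \left(1 + p\right)}$)
$m{\left(321,339 \right)} + a{\left(-324,-147 \right)} = 376 - \frac{6481}{20 + 20 \left(-324\right)} = 376 - \frac{6481}{20 - 6480} = 376 - \frac{6481}{-6460} = 376 - - \frac{6481}{6460} = 376 + \frac{6481}{6460} = \frac{2435441}{6460}$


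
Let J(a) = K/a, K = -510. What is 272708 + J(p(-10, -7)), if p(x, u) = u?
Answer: 1909466/7 ≈ 2.7278e+5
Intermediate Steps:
J(a) = -510/a
272708 + J(p(-10, -7)) = 272708 - 510/(-7) = 272708 - 510*(-⅐) = 272708 + 510/7 = 1909466/7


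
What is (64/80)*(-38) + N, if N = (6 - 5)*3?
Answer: -137/5 ≈ -27.400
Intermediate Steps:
N = 3 (N = 1*3 = 3)
(64/80)*(-38) + N = (64/80)*(-38) + 3 = (64*(1/80))*(-38) + 3 = (4/5)*(-38) + 3 = -152/5 + 3 = -137/5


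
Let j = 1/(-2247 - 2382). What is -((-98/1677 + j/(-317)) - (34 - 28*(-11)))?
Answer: 93527064411/273424229 ≈ 342.06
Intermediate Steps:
j = -1/4629 (j = 1/(-4629) = -1/4629 ≈ -0.00021603)
-((-98/1677 + j/(-317)) - (34 - 28*(-11))) = -((-98/1677 - 1/4629/(-317)) - (34 - 28*(-11))) = -((-98*1/1677 - 1/4629*(-1/317)) - (34 + 308)) = -((-98/1677 + 1/1467393) - 1*342) = -(-15978093/273424229 - 342) = -1*(-93527064411/273424229) = 93527064411/273424229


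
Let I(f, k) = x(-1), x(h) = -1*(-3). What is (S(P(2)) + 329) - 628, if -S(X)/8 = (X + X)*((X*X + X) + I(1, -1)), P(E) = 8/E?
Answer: -1771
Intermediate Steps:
x(h) = 3
I(f, k) = 3
S(X) = -16*X*(3 + X + X²) (S(X) = -8*(X + X)*((X*X + X) + 3) = -8*2*X*((X² + X) + 3) = -8*2*X*((X + X²) + 3) = -8*2*X*(3 + X + X²) = -16*X*(3 + X + X²))
(S(P(2)) + 329) - 628 = (-16*8/2*(3 + 8/2 + (8/2)²) + 329) - 628 = (-16*8*(½)*(3 + 8*(½) + (8*(½))²) + 329) - 628 = (-16*4*(3 + 4 + 4²) + 329) - 628 = (-16*4*(3 + 4 + 16) + 329) - 628 = (-16*4*23 + 329) - 628 = (-1472 + 329) - 628 = -1143 - 628 = -1771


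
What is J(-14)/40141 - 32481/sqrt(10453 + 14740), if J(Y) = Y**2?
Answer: 196/40141 - 32481*sqrt(25193)/25193 ≈ -204.63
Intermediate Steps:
J(-14)/40141 - 32481/sqrt(10453 + 14740) = (-14)**2/40141 - 32481/sqrt(10453 + 14740) = 196*(1/40141) - 32481*sqrt(25193)/25193 = 196/40141 - 32481*sqrt(25193)/25193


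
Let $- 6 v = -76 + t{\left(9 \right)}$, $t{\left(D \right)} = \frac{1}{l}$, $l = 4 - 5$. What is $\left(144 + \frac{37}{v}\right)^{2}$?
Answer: $\frac{127916100}{5929} \approx 21575.0$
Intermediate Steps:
$l = -1$ ($l = 4 - 5 = -1$)
$t{\left(D \right)} = -1$ ($t{\left(D \right)} = \frac{1}{-1} = -1$)
$v = \frac{77}{6}$ ($v = - \frac{-76 - 1}{6} = \left(- \frac{1}{6}\right) \left(-77\right) = \frac{77}{6} \approx 12.833$)
$\left(144 + \frac{37}{v}\right)^{2} = \left(144 + \frac{37}{\frac{77}{6}}\right)^{2} = \left(144 + 37 \cdot \frac{6}{77}\right)^{2} = \left(144 + \frac{222}{77}\right)^{2} = \left(\frac{11310}{77}\right)^{2} = \frac{127916100}{5929}$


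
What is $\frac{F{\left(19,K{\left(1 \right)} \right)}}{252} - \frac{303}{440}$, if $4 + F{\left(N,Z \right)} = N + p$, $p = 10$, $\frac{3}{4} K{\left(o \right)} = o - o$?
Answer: $- \frac{16339}{27720} \approx -0.58943$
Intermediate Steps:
$K{\left(o \right)} = 0$ ($K{\left(o \right)} = \frac{4 \left(o - o\right)}{3} = \frac{4}{3} \cdot 0 = 0$)
$F{\left(N,Z \right)} = 6 + N$ ($F{\left(N,Z \right)} = -4 + \left(N + 10\right) = -4 + \left(10 + N\right) = 6 + N$)
$\frac{F{\left(19,K{\left(1 \right)} \right)}}{252} - \frac{303}{440} = \frac{6 + 19}{252} - \frac{303}{440} = 25 \cdot \frac{1}{252} - \frac{303}{440} = \frac{25}{252} - \frac{303}{440} = - \frac{16339}{27720}$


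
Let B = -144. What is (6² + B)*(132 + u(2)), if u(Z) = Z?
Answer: -14472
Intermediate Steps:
(6² + B)*(132 + u(2)) = (6² - 144)*(132 + 2) = (36 - 144)*134 = -108*134 = -14472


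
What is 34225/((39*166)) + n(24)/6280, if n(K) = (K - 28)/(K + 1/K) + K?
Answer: 15513171431/2932365930 ≈ 5.2903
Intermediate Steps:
n(K) = K + (-28 + K)/(K + 1/K) (n(K) = (-28 + K)/(K + 1/K) + K = K + (-28 + K)/(K + 1/K))
34225/((39*166)) + n(24)/6280 = 34225/((39*166)) + (24*(-27 + 24 + 24**2)/(1 + 24**2))/6280 = 34225/6474 + (24*(-27 + 24 + 576)/(1 + 576))*(1/6280) = 34225*(1/6474) + (24*573/577)*(1/6280) = 34225/6474 + (24*(1/577)*573)*(1/6280) = 34225/6474 + (13752/577)*(1/6280) = 34225/6474 + 1719/452945 = 15513171431/2932365930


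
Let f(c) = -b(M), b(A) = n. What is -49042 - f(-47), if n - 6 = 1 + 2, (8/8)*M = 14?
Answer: -49033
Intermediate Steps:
M = 14
n = 9 (n = 6 + (1 + 2) = 6 + 3 = 9)
b(A) = 9
f(c) = -9 (f(c) = -1*9 = -9)
-49042 - f(-47) = -49042 - 1*(-9) = -49042 + 9 = -49033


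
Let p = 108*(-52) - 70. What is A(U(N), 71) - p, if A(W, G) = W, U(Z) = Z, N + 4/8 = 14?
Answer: 11399/2 ≈ 5699.5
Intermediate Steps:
N = 27/2 (N = -½ + 14 = 27/2 ≈ 13.500)
p = -5686 (p = -5616 - 70 = -5686)
A(U(N), 71) - p = 27/2 - 1*(-5686) = 27/2 + 5686 = 11399/2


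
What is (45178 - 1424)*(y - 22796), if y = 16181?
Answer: -289432710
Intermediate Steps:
(45178 - 1424)*(y - 22796) = (45178 - 1424)*(16181 - 22796) = 43754*(-6615) = -289432710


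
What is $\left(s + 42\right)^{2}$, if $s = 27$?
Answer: $4761$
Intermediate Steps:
$\left(s + 42\right)^{2} = \left(27 + 42\right)^{2} = 69^{2} = 4761$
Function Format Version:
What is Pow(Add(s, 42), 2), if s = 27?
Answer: 4761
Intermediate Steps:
Pow(Add(s, 42), 2) = Pow(Add(27, 42), 2) = Pow(69, 2) = 4761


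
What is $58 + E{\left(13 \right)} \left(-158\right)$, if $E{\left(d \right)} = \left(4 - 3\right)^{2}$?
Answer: $-100$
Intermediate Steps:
$E{\left(d \right)} = 1$ ($E{\left(d \right)} = 1^{2} = 1$)
$58 + E{\left(13 \right)} \left(-158\right) = 58 + 1 \left(-158\right) = 58 - 158 = -100$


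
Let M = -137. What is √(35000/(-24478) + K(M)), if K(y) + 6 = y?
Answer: I*√21634598803/12239 ≈ 12.018*I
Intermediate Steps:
K(y) = -6 + y
√(35000/(-24478) + K(M)) = √(35000/(-24478) + (-6 - 137)) = √(35000*(-1/24478) - 143) = √(-17500/12239 - 143) = √(-1767677/12239) = I*√21634598803/12239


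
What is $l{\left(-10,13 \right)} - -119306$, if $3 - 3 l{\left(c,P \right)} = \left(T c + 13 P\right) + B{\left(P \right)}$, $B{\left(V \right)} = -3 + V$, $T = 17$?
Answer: $119304$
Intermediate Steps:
$l{\left(c,P \right)} = 2 - \frac{17 c}{3} - \frac{14 P}{3}$ ($l{\left(c,P \right)} = 1 - \frac{\left(17 c + 13 P\right) + \left(-3 + P\right)}{3} = 1 - \frac{\left(13 P + 17 c\right) + \left(-3 + P\right)}{3} = 1 - \frac{-3 + 14 P + 17 c}{3} = 1 - \left(-1 + \frac{14 P}{3} + \frac{17 c}{3}\right) = 2 - \frac{17 c}{3} - \frac{14 P}{3}$)
$l{\left(-10,13 \right)} - -119306 = \left(2 - - \frac{170}{3} - \frac{182}{3}\right) - -119306 = \left(2 + \frac{170}{3} - \frac{182}{3}\right) + 119306 = -2 + 119306 = 119304$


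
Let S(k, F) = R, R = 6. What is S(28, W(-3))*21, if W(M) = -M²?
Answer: 126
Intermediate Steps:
S(k, F) = 6
S(28, W(-3))*21 = 6*21 = 126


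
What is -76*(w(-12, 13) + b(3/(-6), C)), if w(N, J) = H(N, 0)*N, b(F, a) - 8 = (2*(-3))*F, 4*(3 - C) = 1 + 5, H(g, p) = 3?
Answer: 1900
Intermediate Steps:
C = 3/2 (C = 3 - (1 + 5)/4 = 3 - ¼*6 = 3 - 3/2 = 3/2 ≈ 1.5000)
b(F, a) = 8 - 6*F (b(F, a) = 8 + (2*(-3))*F = 8 - 6*F)
w(N, J) = 3*N
-76*(w(-12, 13) + b(3/(-6), C)) = -76*(3*(-12) + (8 - 18/(-6))) = -76*(-36 + (8 - 18*(-1)/6)) = -76*(-36 + (8 - 6*(-½))) = -76*(-36 + (8 + 3)) = -76*(-36 + 11) = -76*(-25) = 1900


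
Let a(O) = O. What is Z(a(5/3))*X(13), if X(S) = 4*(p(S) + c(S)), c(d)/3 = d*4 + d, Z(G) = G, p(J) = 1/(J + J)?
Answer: 50710/39 ≈ 1300.3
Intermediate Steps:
p(J) = 1/(2*J)
c(d) = 15*d (c(d) = 3*(d*4 + d) = 3*(4*d + d) = 3*(5*d) = 15*d)
X(S) = 2/S + 60*S (X(S) = 4*(1/(2*S) + 15*S) = 2/S + 60*S)
Z(a(5/3))*X(13) = (5/3)*(2/13 + 60*13) = (5*(1/3))*(2*(1/13) + 780) = 5*(2/13 + 780)/3 = (5/3)*(10142/13) = 50710/39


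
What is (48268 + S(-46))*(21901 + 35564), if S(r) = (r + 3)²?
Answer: 2879973405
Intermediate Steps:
S(r) = (3 + r)²
(48268 + S(-46))*(21901 + 35564) = (48268 + (3 - 46)²)*(21901 + 35564) = (48268 + (-43)²)*57465 = (48268 + 1849)*57465 = 50117*57465 = 2879973405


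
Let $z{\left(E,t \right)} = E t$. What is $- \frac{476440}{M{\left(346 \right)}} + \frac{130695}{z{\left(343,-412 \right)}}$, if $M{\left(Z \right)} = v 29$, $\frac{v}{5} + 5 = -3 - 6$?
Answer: $\frac{958046917}{4098164} \approx 233.77$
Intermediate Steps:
$v = -70$ ($v = -25 + 5 \left(-3 - 6\right) = -25 + 5 \left(-9\right) = -25 - 45 = -70$)
$M{\left(Z \right)} = -2030$ ($M{\left(Z \right)} = \left(-70\right) 29 = -2030$)
$- \frac{476440}{M{\left(346 \right)}} + \frac{130695}{z{\left(343,-412 \right)}} = - \frac{476440}{-2030} + \frac{130695}{343 \left(-412\right)} = \left(-476440\right) \left(- \frac{1}{2030}\right) + \frac{130695}{-141316} = \frac{47644}{203} + 130695 \left(- \frac{1}{141316}\right) = \frac{47644}{203} - \frac{130695}{141316} = \frac{958046917}{4098164}$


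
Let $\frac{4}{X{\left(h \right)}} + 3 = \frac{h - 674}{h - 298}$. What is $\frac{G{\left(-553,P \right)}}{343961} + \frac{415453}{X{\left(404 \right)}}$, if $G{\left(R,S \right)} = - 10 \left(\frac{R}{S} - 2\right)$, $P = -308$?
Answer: $- \frac{115534350314538}{200529263} \approx -5.7615 \cdot 10^{5}$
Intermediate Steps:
$X{\left(h \right)} = \frac{4}{-3 + \frac{-674 + h}{-298 + h}}$ ($X{\left(h \right)} = \frac{4}{-3 + \frac{h - 674}{h - 298}} = \frac{4}{-3 + \frac{-674 + h}{-298 + h}}$)
$G{\left(R,S \right)} = 20 - \frac{10 R}{S}$ ($G{\left(R,S \right)} = - 10 \left(-2 + \frac{R}{S}\right) = 20 - \frac{10 R}{S}$)
$\frac{G{\left(-553,P \right)}}{343961} + \frac{415453}{X{\left(404 \right)}} = \frac{20 - - \frac{5530}{-308}}{343961} + \frac{415453}{2 \frac{1}{-110 + 404} \left(298 - 404\right)} = \left(20 - \left(-5530\right) \left(- \frac{1}{308}\right)\right) \frac{1}{343961} + \frac{415453}{2 \cdot \frac{1}{294} \left(298 - 404\right)} = \left(20 - \frac{395}{22}\right) \frac{1}{343961} + \frac{415453}{2 \cdot \frac{1}{294} \left(-106\right)} = \frac{45}{22} \cdot \frac{1}{343961} + \frac{415453}{- \frac{106}{147}} = \frac{45}{7567142} + 415453 \left(- \frac{147}{106}\right) = \frac{45}{7567142} - \frac{61071591}{106} = - \frac{115534350314538}{200529263}$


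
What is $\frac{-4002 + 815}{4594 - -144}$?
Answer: $- \frac{3187}{4738} \approx -0.67265$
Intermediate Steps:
$\frac{-4002 + 815}{4594 - -144} = - \frac{3187}{4594 + 144} = - \frac{3187}{4738}$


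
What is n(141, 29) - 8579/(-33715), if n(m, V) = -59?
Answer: -1980606/33715 ≈ -58.746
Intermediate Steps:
n(141, 29) - 8579/(-33715) = -59 - 8579/(-33715) = -59 - 8579*(-1/33715) = -59 + 8579/33715 = -1980606/33715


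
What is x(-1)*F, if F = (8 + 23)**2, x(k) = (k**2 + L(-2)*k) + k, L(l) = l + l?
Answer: 3844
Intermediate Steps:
L(l) = 2*l
x(k) = k**2 - 3*k (x(k) = (k**2 + (2*(-2))*k) + k = (k**2 - 4*k) + k = k**2 - 3*k)
F = 961 (F = 31**2 = 961)
x(-1)*F = -(-3 - 1)*961 = -1*(-4)*961 = 4*961 = 3844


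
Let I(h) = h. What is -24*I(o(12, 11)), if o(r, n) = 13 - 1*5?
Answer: -192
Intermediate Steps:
o(r, n) = 8 (o(r, n) = 13 - 5 = 8)
-24*I(o(12, 11)) = -24*8 = -192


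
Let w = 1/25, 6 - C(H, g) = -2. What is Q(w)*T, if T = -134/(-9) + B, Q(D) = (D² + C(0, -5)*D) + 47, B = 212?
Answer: 60394192/5625 ≈ 10737.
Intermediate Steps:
C(H, g) = 8 (C(H, g) = 6 - 1*(-2) = 6 + 2 = 8)
w = 1/25 ≈ 0.040000
Q(D) = 47 + D² + 8*D (Q(D) = (D² + 8*D) + 47 = 47 + D² + 8*D)
T = 2042/9 (T = -134/(-9) + 212 = -134*(-⅑) + 212 = 134/9 + 212 = 2042/9 ≈ 226.89)
Q(w)*T = (47 + (1/25)² + 8*(1/25))*(2042/9) = (47 + 1/625 + 8/25)*(2042/9) = (29576/625)*(2042/9) = 60394192/5625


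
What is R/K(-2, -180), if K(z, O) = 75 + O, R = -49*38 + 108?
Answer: 1754/105 ≈ 16.705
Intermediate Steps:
R = -1754 (R = -1862 + 108 = -1754)
R/K(-2, -180) = -1754/(75 - 180) = -1754/(-105) = -1754*(-1/105) = 1754/105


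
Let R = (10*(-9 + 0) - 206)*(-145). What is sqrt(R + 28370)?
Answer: sqrt(71290) ≈ 267.00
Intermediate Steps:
R = 42920 (R = (10*(-9) - 206)*(-145) = (-90 - 206)*(-145) = -296*(-145) = 42920)
sqrt(R + 28370) = sqrt(42920 + 28370) = sqrt(71290)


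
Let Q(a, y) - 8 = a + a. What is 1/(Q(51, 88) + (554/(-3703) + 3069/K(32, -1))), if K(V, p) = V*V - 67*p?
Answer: 4039973/455157123 ≈ 0.0088760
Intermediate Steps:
Q(a, y) = 8 + 2*a (Q(a, y) = 8 + (a + a) = 8 + 2*a)
K(V, p) = V² - 67*p
1/(Q(51, 88) + (554/(-3703) + 3069/K(32, -1))) = 1/((8 + 2*51) + (554/(-3703) + 3069/(32² - 67*(-1)))) = 1/((8 + 102) + (554*(-1/3703) + 3069/(1024 + 67))) = 1/(110 + (-554/3703 + 3069/1091)) = 1/(110 + 10760093/4039973) = 1/(455157123/4039973) = 4039973/455157123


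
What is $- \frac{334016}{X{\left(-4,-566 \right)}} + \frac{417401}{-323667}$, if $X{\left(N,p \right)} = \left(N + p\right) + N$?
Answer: $\frac{53935184249}{92892429} \approx 580.62$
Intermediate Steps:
$X{\left(N,p \right)} = p + 2 N$
$- \frac{334016}{X{\left(-4,-566 \right)}} + \frac{417401}{-323667} = - \frac{334016}{-566 + 2 \left(-4\right)} + \frac{417401}{-323667} = - \frac{334016}{-566 - 8} + 417401 \left(- \frac{1}{323667}\right) = - \frac{334016}{-574} - \frac{417401}{323667} = \left(-334016\right) \left(- \frac{1}{574}\right) - \frac{417401}{323667} = \frac{167008}{287} - \frac{417401}{323667} = \frac{53935184249}{92892429}$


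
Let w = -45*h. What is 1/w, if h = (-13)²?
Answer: -1/7605 ≈ -0.00013149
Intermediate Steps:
h = 169
w = -7605 (w = -45*169 = -7605)
1/w = 1/(-7605) = -1/7605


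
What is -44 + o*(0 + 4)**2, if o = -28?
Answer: -492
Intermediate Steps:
-44 + o*(0 + 4)**2 = -44 - 28*(0 + 4)**2 = -44 - 28*4**2 = -44 - 28*16 = -44 - 448 = -492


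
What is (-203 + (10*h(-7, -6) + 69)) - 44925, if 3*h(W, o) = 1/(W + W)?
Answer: -946244/21 ≈ -45059.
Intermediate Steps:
h(W, o) = 1/(6*W) (h(W, o) = 1/(3*(W + W)) = 1/(3*((2*W))) = (1/(2*W))/3 = 1/(6*W))
(-203 + (10*h(-7, -6) + 69)) - 44925 = (-203 + (10*((1/6)/(-7)) + 69)) - 44925 = (-203 + (10*((1/6)*(-1/7)) + 69)) - 44925 = (-203 + (10*(-1/42) + 69)) - 44925 = (-203 + (-5/21 + 69)) - 44925 = (-203 + 1444/21) - 44925 = -2819/21 - 44925 = -946244/21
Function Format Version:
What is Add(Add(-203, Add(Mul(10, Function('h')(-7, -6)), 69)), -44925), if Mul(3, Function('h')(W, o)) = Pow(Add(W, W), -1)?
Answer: Rational(-946244, 21) ≈ -45059.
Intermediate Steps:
Function('h')(W, o) = Mul(Rational(1, 6), Pow(W, -1)) (Function('h')(W, o) = Mul(Rational(1, 3), Pow(Add(W, W), -1)) = Mul(Rational(1, 3), Pow(Mul(2, W), -1)) = Mul(Rational(1, 3), Mul(Rational(1, 2), Pow(W, -1))) = Mul(Rational(1, 6), Pow(W, -1)))
Add(Add(-203, Add(Mul(10, Function('h')(-7, -6)), 69)), -44925) = Add(Add(-203, Add(Mul(10, Mul(Rational(1, 6), Pow(-7, -1))), 69)), -44925) = Add(Add(-203, Add(Mul(10, Mul(Rational(1, 6), Rational(-1, 7))), 69)), -44925) = Add(Add(-203, Add(Mul(10, Rational(-1, 42)), 69)), -44925) = Add(Add(-203, Add(Rational(-5, 21), 69)), -44925) = Add(Add(-203, Rational(1444, 21)), -44925) = Add(Rational(-2819, 21), -44925) = Rational(-946244, 21)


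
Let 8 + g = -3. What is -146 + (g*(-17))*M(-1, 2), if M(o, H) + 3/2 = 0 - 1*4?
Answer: -2349/2 ≈ -1174.5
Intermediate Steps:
g = -11 (g = -8 - 3 = -11)
M(o, H) = -11/2 (M(o, H) = -3/2 + (0 - 1*4) = -3/2 + (0 - 4) = -3/2 - 4 = -11/2)
-146 + (g*(-17))*M(-1, 2) = -146 - 11*(-17)*(-11/2) = -146 + 187*(-11/2) = -146 - 2057/2 = -2349/2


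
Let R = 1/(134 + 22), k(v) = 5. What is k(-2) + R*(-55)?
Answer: 725/156 ≈ 4.6474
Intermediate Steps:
R = 1/156 ≈ 0.0064103
k(-2) + R*(-55) = 5 + (1/156)*(-55) = 5 - 55/156 = 725/156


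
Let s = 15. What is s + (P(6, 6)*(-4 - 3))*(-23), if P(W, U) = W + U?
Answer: 1947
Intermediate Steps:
P(W, U) = U + W
s + (P(6, 6)*(-4 - 3))*(-23) = 15 + ((6 + 6)*(-4 - 3))*(-23) = 15 + (12*(-7))*(-23) = 15 - 84*(-23) = 15 + 1932 = 1947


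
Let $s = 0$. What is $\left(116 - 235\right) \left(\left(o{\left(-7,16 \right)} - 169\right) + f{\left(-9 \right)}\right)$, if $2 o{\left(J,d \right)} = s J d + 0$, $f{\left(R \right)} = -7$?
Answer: $20944$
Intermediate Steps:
$o{\left(J,d \right)} = 0$ ($o{\left(J,d \right)} = \frac{0 J d + 0}{2} = \frac{0 d + 0}{2} = \frac{0 + 0}{2} = \frac{1}{2} \cdot 0 = 0$)
$\left(116 - 235\right) \left(\left(o{\left(-7,16 \right)} - 169\right) + f{\left(-9 \right)}\right) = \left(116 - 235\right) \left(\left(0 - 169\right) - 7\right) = - 119 \left(\left(0 - 169\right) - 7\right) = - 119 \left(-169 - 7\right) = \left(-119\right) \left(-176\right) = 20944$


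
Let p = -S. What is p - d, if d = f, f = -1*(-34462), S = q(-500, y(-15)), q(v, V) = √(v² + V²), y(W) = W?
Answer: -34462 - 5*√10009 ≈ -34962.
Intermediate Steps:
q(v, V) = √(V² + v²)
S = 5*√10009 (S = √((-15)² + (-500)²) = √(225 + 250000) = √250225 = 5*√10009 ≈ 500.23)
p = -5*√10009 ≈ -500.23
f = 34462
d = 34462
p - d = -5*√10009 - 1*34462 = -5*√10009 - 34462 = -34462 - 5*√10009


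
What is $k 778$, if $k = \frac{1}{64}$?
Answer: $\frac{389}{32} \approx 12.156$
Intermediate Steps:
$k = \frac{1}{64} \approx 0.015625$
$k 778 = \frac{1}{64} \cdot 778 = \frac{389}{32}$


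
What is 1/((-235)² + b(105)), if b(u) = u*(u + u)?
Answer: 1/77275 ≈ 1.2941e-5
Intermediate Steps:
b(u) = 2*u² (b(u) = u*(2*u) = 2*u²)
1/((-235)² + b(105)) = 1/((-235)² + 2*105²) = 1/(55225 + 2*11025) = 1/(55225 + 22050) = 1/77275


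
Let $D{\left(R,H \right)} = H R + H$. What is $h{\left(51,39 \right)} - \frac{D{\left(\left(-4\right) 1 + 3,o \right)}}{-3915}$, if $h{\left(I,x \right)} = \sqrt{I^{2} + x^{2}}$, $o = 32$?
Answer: $3 \sqrt{458} \approx 64.203$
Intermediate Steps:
$D{\left(R,H \right)} = H + H R$
$h{\left(51,39 \right)} - \frac{D{\left(\left(-4\right) 1 + 3,o \right)}}{-3915} = \sqrt{51^{2} + 39^{2}} - \frac{32 \left(1 + \left(\left(-4\right) 1 + 3\right)\right)}{-3915} = \sqrt{2601 + 1521} - 32 \left(1 + \left(-4 + 3\right)\right) \left(- \frac{1}{3915}\right) = \sqrt{4122} - 32 \left(1 - 1\right) \left(- \frac{1}{3915}\right) = 3 \sqrt{458} - 32 \cdot 0 \left(- \frac{1}{3915}\right) = 3 \sqrt{458} - 0 \left(- \frac{1}{3915}\right) = 3 \sqrt{458} - 0 = 3 \sqrt{458} + 0 = 3 \sqrt{458}$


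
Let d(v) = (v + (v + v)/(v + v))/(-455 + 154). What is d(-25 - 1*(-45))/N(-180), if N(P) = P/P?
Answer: -3/43 ≈ -0.069767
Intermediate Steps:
N(P) = 1
d(v) = -1/301 - v/301 (d(v) = (v + (2*v)/((2*v)))/(-301) = (v + (2*v)*(1/(2*v)))*(-1/301) = (v + 1)*(-1/301) = (1 + v)*(-1/301) = -1/301 - v/301)
d(-25 - 1*(-45))/N(-180) = (-1/301 - (-25 - 1*(-45))/301)/1 = (-1/301 - (-25 + 45)/301)*1 = (-1/301 - 1/301*20)*1 = (-1/301 - 20/301)*1 = -3/43*1 = -3/43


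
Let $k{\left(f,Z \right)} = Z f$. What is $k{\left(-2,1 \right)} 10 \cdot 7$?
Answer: $-140$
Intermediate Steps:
$k{\left(-2,1 \right)} 10 \cdot 7 = 1 \left(-2\right) 10 \cdot 7 = \left(-2\right) 10 \cdot 7 = \left(-20\right) 7 = -140$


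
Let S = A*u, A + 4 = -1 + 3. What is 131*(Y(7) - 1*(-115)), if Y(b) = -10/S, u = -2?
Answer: 29475/2 ≈ 14738.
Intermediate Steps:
A = -2 (A = -4 + (-1 + 3) = -4 + 2 = -2)
S = 4 (S = -2*(-2) = 4)
Y(b) = -5/2 (Y(b) = -10/4 = -10*¼ = -5/2)
131*(Y(7) - 1*(-115)) = 131*(-5/2 - 1*(-115)) = 131*(-5/2 + 115) = 131*(225/2) = 29475/2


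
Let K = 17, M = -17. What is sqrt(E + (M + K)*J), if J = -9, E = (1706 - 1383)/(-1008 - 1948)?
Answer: I*sqrt(238697)/1478 ≈ 0.33056*I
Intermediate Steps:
E = -323/2956 (E = 323/(-2956) = 323*(-1/2956) = -323/2956 ≈ -0.10927)
sqrt(E + (M + K)*J) = sqrt(-323/2956 + (-17 + 17)*(-9)) = sqrt(-323/2956 + 0*(-9)) = sqrt(-323/2956 + 0) = sqrt(-323/2956) = I*sqrt(238697)/1478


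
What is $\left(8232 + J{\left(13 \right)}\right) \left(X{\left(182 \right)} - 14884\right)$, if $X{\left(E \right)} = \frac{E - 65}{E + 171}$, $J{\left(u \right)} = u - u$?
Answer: $- \frac{43250392920}{353} \approx -1.2252 \cdot 10^{8}$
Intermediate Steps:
$J{\left(u \right)} = 0$
$X{\left(E \right)} = \frac{-65 + E}{171 + E}$
$\left(8232 + J{\left(13 \right)}\right) \left(X{\left(182 \right)} - 14884\right) = \left(8232 + 0\right) \left(\frac{-65 + 182}{171 + 182} - 14884\right) = 8232 \left(\frac{1}{353} \cdot 117 - 14884\right) = 8232 \left(\frac{117}{353} - 14884\right) = 8232 \left(- \frac{5253935}{353}\right) = - \frac{43250392920}{353}$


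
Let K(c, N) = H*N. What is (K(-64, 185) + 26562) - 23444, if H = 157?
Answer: 32163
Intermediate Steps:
K(c, N) = 157*N
(K(-64, 185) + 26562) - 23444 = (157*185 + 26562) - 23444 = (29045 + 26562) - 23444 = 55607 - 23444 = 32163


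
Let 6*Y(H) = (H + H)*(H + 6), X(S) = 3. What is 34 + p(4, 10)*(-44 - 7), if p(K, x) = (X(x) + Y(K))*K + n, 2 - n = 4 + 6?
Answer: -2890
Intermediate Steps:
Y(H) = H*(6 + H)/3 (Y(H) = ((H + H)*(H + 6))/6 = ((2*H)*(6 + H))/6 = (2*H*(6 + H))/6 = H*(6 + H)/3)
n = -8 (n = 2 - (4 + 6) = 2 - 1*10 = 2 - 10 = -8)
p(K, x) = -8 + K*(3 + K*(6 + K)/3) (p(K, x) = (3 + K*(6 + K)/3)*K - 8 = K*(3 + K*(6 + K)/3) - 8 = -8 + K*(3 + K*(6 + K)/3))
34 + p(4, 10)*(-44 - 7) = 34 + (-8 + 3*4 + (⅓)*4²*(6 + 4))*(-44 - 7) = 34 + (-8 + 12 + (⅓)*16*10)*(-51) = 34 + (-8 + 12 + 160/3)*(-51) = 34 + (172/3)*(-51) = 34 - 2924 = -2890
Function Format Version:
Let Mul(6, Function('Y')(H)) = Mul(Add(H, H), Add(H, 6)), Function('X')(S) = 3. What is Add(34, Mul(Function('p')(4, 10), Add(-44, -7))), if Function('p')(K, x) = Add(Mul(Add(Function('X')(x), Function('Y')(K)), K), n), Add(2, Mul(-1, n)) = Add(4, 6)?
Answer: -2890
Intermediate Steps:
Function('Y')(H) = Mul(Rational(1, 3), H, Add(6, H)) (Function('Y')(H) = Mul(Rational(1, 6), Mul(Add(H, H), Add(H, 6))) = Mul(Rational(1, 6), Mul(Mul(2, H), Add(6, H))) = Mul(Rational(1, 6), Mul(2, H, Add(6, H))) = Mul(Rational(1, 3), H, Add(6, H)))
n = -8 (n = Add(2, Mul(-1, Add(4, 6))) = Add(2, Mul(-1, 10)) = Add(2, -10) = -8)
Function('p')(K, x) = Add(-8, Mul(K, Add(3, Mul(Rational(1, 3), K, Add(6, K))))) (Function('p')(K, x) = Add(Mul(Add(3, Mul(Rational(1, 3), K, Add(6, K))), K), -8) = Add(Mul(K, Add(3, Mul(Rational(1, 3), K, Add(6, K)))), -8) = Add(-8, Mul(K, Add(3, Mul(Rational(1, 3), K, Add(6, K))))))
Add(34, Mul(Function('p')(4, 10), Add(-44, -7))) = Add(34, Mul(Add(-8, Mul(3, 4), Mul(Rational(1, 3), Pow(4, 2), Add(6, 4))), Add(-44, -7))) = Add(34, Mul(Add(-8, 12, Mul(Rational(1, 3), 16, 10)), -51)) = Add(34, Mul(Add(-8, 12, Rational(160, 3)), -51)) = Add(34, Mul(Rational(172, 3), -51)) = Add(34, -2924) = -2890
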